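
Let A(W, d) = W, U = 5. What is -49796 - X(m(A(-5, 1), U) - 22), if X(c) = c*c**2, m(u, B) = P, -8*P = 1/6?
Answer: -4326107039/110592 ≈ -39118.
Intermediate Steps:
P = -1/48 (P = -1/8/6 = -1/8*1/6 = -1/48 ≈ -0.020833)
m(u, B) = -1/48
X(c) = c**3
-49796 - X(m(A(-5, 1), U) - 22) = -49796 - (-1/48 - 22)**3 = -49796 - (-1057/48)**3 = -49796 - 1*(-1180932193/110592) = -49796 + 1180932193/110592 = -4326107039/110592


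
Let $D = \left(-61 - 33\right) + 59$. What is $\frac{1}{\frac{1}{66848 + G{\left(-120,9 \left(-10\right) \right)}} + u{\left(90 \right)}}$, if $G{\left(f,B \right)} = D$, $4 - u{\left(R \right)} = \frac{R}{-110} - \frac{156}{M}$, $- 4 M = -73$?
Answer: $\frac{53650839}{717104732} \approx 0.074816$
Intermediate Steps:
$M = \frac{73}{4}$ ($M = \left(- \frac{1}{4}\right) \left(-73\right) = \frac{73}{4} \approx 18.25$)
$u{\left(R \right)} = \frac{916}{73} + \frac{R}{110}$ ($u{\left(R \right)} = 4 - \left(\frac{R}{-110} - \frac{156}{\frac{73}{4}}\right) = 4 - \left(R \left(- \frac{1}{110}\right) - \frac{624}{73}\right) = 4 - \left(- \frac{R}{110} - \frac{624}{73}\right) = 4 - \left(- \frac{624}{73} - \frac{R}{110}\right) = 4 + \left(\frac{624}{73} + \frac{R}{110}\right) = \frac{916}{73} + \frac{R}{110}$)
$D = -35$ ($D = -94 + 59 = -35$)
$G{\left(f,B \right)} = -35$
$\frac{1}{\frac{1}{66848 + G{\left(-120,9 \left(-10\right) \right)}} + u{\left(90 \right)}} = \frac{1}{\frac{1}{66848 - 35} + \left(\frac{916}{73} + \frac{1}{110} \cdot 90\right)} = \frac{1}{\frac{1}{66813} + \left(\frac{916}{73} + \frac{9}{11}\right)} = \frac{1}{\frac{1}{66813} + \frac{10733}{803}} = \frac{1}{\frac{717104732}{53650839}} = \frac{53650839}{717104732}$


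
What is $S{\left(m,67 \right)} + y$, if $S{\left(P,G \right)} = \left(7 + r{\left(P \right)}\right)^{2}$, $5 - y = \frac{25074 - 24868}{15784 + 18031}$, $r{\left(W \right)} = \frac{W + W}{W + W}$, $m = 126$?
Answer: $\frac{2333029}{33815} \approx 68.994$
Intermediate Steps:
$r{\left(W \right)} = 1$ ($r{\left(W \right)} = \frac{2 W}{2 W} = 2 W \frac{1}{2 W} = 1$)
$y = \frac{168869}{33815}$ ($y = 5 - \frac{25074 - 24868}{15784 + 18031} = 5 - \frac{206}{33815} = \frac{168869}{33815} \approx 4.9939$)
$S{\left(P,G \right)} = 64$ ($S{\left(P,G \right)} = \left(7 + 1\right)^{2} = 8^{2} = 64$)
$S{\left(m,67 \right)} + y = 64 + \frac{168869}{33815} = \frac{2333029}{33815}$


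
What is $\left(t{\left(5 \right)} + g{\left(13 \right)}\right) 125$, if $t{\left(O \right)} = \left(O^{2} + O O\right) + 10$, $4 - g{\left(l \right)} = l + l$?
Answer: $4750$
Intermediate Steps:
$g{\left(l \right)} = 4 - 2 l$ ($g{\left(l \right)} = 4 - \left(l + l\right) = 4 - 2 l$)
$t{\left(O \right)} = 10 + 2 O^{2}$ ($t{\left(O \right)} = \left(O^{2} + O^{2}\right) + 10 = 2 O^{2} + 10 = 10 + 2 O^{2}$)
$\left(t{\left(5 \right)} + g{\left(13 \right)}\right) 125 = \left(\left(10 + 2 \cdot 5^{2}\right) + \left(4 - 26\right)\right) 125 = \left(\left(10 + 2 \cdot 25\right) + \left(4 - 26\right)\right) 125 = \left(\left(10 + 50\right) - 22\right) 125 = \left(60 - 22\right) 125 = 38 \cdot 125 = 4750$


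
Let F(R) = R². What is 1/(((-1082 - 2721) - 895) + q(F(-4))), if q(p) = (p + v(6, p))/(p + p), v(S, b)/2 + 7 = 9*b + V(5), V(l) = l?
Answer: -8/37509 ≈ -0.00021328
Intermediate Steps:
v(S, b) = -4 + 18*b (v(S, b) = -14 + 2*(9*b + 5) = -14 + 2*(5 + 9*b) = -14 + (10 + 18*b) = -4 + 18*b)
q(p) = (-4 + 19*p)/(2*p) (q(p) = (p + (-4 + 18*p))/(p + p) = (-4 + 19*p)/((2*p)) = (-4 + 19*p)*(1/(2*p)) = (-4 + 19*p)/(2*p))
1/(((-1082 - 2721) - 895) + q(F(-4))) = 1/(((-1082 - 2721) - 895) + (19/2 - 2/((-4)²))) = 1/((-3803 - 895) + (19/2 - 2/16)) = 1/(-4698 + (19/2 - 2*1/16)) = 1/(-4698 + (19/2 - ⅛)) = 1/(-4698 + 75/8) = 1/(-37509/8) = -8/37509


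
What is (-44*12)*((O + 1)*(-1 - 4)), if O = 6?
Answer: 18480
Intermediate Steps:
(-44*12)*((O + 1)*(-1 - 4)) = (-44*12)*((6 + 1)*(-1 - 4)) = -3696*(-5) = -528*(-35) = 18480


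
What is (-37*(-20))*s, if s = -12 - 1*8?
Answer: -14800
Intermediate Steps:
s = -20 (s = -12 - 8 = -20)
(-37*(-20))*s = -37*(-20)*(-20) = 740*(-20) = -14800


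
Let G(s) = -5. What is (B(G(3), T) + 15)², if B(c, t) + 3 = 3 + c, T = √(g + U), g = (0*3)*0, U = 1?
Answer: 100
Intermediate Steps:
g = 0 (g = 0*0 = 0)
T = 1 (T = √(0 + 1) = √1 = 1)
B(c, t) = c (B(c, t) = -3 + (3 + c) = c)
(B(G(3), T) + 15)² = (-5 + 15)² = 10² = 100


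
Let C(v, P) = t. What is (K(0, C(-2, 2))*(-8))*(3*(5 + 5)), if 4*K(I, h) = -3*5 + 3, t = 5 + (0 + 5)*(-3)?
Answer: 720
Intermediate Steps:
t = -10 (t = 5 + 5*(-3) = 5 - 15 = -10)
C(v, P) = -10
K(I, h) = -3 (K(I, h) = (-3*5 + 3)/4 = (-15 + 3)/4 = (¼)*(-12) = -3)
(K(0, C(-2, 2))*(-8))*(3*(5 + 5)) = (-3*(-8))*(3*(5 + 5)) = 24*(3*10) = 24*30 = 720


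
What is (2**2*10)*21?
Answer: 840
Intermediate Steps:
(2**2*10)*21 = (4*10)*21 = 40*21 = 840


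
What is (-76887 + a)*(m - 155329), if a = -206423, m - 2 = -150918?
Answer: 86762270950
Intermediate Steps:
m = -150916 (m = 2 - 150918 = -150916)
(-76887 + a)*(m - 155329) = (-76887 - 206423)*(-150916 - 155329) = -283310*(-306245) = 86762270950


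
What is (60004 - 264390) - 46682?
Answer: -251068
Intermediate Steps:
(60004 - 264390) - 46682 = -204386 - 46682 = -251068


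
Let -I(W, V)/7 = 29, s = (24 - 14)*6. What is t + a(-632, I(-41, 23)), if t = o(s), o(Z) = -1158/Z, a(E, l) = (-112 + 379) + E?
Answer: -3843/10 ≈ -384.30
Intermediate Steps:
s = 60 (s = 10*6 = 60)
I(W, V) = -203 (I(W, V) = -7*29 = -203)
a(E, l) = 267 + E
t = -193/10 (t = -1158/60 = -1158*1/60 = -193/10 ≈ -19.300)
t + a(-632, I(-41, 23)) = -193/10 + (267 - 632) = -193/10 - 365 = -3843/10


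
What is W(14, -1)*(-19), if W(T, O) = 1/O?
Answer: 19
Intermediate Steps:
W(14, -1)*(-19) = -19/(-1) = -1*(-19) = 19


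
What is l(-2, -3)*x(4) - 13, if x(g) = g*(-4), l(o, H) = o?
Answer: 19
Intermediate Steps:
x(g) = -4*g
l(-2, -3)*x(4) - 13 = -(-8)*4 - 13 = -2*(-16) - 13 = 32 - 13 = 19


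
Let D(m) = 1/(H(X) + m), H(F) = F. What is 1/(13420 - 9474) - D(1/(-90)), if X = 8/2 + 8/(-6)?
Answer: -354901/943094 ≈ -0.37632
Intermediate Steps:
X = 8/3 (X = 8*(½) + 8*(-⅙) = 4 - 4/3 = 8/3 ≈ 2.6667)
D(m) = 1/(8/3 + m)
1/(13420 - 9474) - D(1/(-90)) = 1/(13420 - 9474) - 3/(8 + 3/(-90)) = 1/3946 - 3/(8 + 3*(-1/90)) = 1/3946 - 3/(8 - 1/30) = 1/3946 - 3/239/30 = 1/3946 - 3*30/239 = 1/3946 - 1*90/239 = 1/3946 - 90/239 = -354901/943094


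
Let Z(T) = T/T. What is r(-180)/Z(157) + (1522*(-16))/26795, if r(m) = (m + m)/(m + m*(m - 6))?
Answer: -911742/991415 ≈ -0.91964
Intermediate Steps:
Z(T) = 1
r(m) = 2*m/(m + m*(-6 + m)) (r(m) = (2*m)/(m + m*(-6 + m)) = 2*m/(m + m*(-6 + m)))
r(-180)/Z(157) + (1522*(-16))/26795 = (2/(-5 - 180))/1 + (1522*(-16))/26795 = (2/(-185))*1 - 24352*1/26795 = (2*(-1/185))*1 - 24352/26795 = -2/185*1 - 24352/26795 = -2/185 - 24352/26795 = -911742/991415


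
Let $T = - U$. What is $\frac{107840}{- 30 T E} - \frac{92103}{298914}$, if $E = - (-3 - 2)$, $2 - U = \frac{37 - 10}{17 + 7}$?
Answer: $\frac{111594103}{135870} \approx 821.33$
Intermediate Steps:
$U = \frac{7}{8}$ ($U = 2 - \frac{37 - 10}{17 + 7} = 2 - \frac{27}{24} = 2 - 27 \cdot \frac{1}{24} = 2 - \frac{9}{8} = \frac{7}{8} \approx 0.875$)
$T = - \frac{7}{8}$ ($T = \left(-1\right) \frac{7}{8} = - \frac{7}{8} \approx -0.875$)
$E = 5$ ($E = \left(-1\right) \left(-5\right) = 5$)
$\frac{107840}{- 30 T E} - \frac{92103}{298914} = \frac{107840}{\left(-30\right) \left(- \frac{7}{8}\right) 5} - \frac{92103}{298914} = \frac{107840}{\frac{105}{4} \cdot 5} - \frac{2791}{9058} = \frac{107840}{\frac{525}{4}} - \frac{2791}{9058} = 107840 \cdot \frac{4}{525} - \frac{2791}{9058} = \frac{86272}{105} - \frac{2791}{9058} = \frac{111594103}{135870}$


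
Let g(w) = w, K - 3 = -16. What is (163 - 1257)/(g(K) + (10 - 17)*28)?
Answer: 1094/209 ≈ 5.2345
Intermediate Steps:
K = -13 (K = 3 - 16 = -13)
(163 - 1257)/(g(K) + (10 - 17)*28) = (163 - 1257)/(-13 + (10 - 17)*28) = -1094/(-13 - 7*28) = -1094/(-13 - 196) = -1094/(-209) = -1094*(-1/209) = 1094/209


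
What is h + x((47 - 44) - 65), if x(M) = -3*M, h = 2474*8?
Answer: 19978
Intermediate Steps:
h = 19792
h + x((47 - 44) - 65) = 19792 - 3*((47 - 44) - 65) = 19792 - 3*(3 - 65) = 19792 - 3*(-62) = 19792 + 186 = 19978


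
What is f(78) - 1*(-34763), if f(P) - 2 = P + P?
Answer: 34921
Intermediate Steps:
f(P) = 2 + 2*P (f(P) = 2 + (P + P) = 2 + 2*P)
f(78) - 1*(-34763) = (2 + 2*78) - 1*(-34763) = (2 + 156) + 34763 = 158 + 34763 = 34921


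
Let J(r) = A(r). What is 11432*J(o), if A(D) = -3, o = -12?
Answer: -34296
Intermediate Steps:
J(r) = -3
11432*J(o) = 11432*(-3) = -34296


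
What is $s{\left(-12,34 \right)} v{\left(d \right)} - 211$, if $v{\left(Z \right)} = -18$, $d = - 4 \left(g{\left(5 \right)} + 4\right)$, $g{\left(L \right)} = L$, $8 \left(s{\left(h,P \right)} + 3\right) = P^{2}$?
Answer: $-2758$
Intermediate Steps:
$s{\left(h,P \right)} = -3 + \frac{P^{2}}{8}$
$d = -36$ ($d = - 4 \left(5 + 4\right) = \left(-4\right) 9 = -36$)
$s{\left(-12,34 \right)} v{\left(d \right)} - 211 = \left(-3 + \frac{34^{2}}{8}\right) \left(-18\right) - 211 = \left(-3 + \frac{1}{8} \cdot 1156\right) \left(-18\right) - 211 = \left(-3 + \frac{289}{2}\right) \left(-18\right) - 211 = \frac{283}{2} \left(-18\right) - 211 = -2547 - 211 = -2758$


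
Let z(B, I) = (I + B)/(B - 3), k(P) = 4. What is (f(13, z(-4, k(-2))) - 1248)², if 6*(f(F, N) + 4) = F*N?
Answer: 1567504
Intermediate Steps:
z(B, I) = (B + I)/(-3 + B)
f(F, N) = -4 + F*N/6 (f(F, N) = -4 + (F*N)/6 = -4 + F*N/6)
(f(13, z(-4, k(-2))) - 1248)² = ((-4 + (⅙)*13*((-4 + 4)/(-3 - 4))) - 1248)² = ((-4 + (⅙)*13*(0/(-7))) - 1248)² = ((-4 + (⅙)*13*(-⅐*0)) - 1248)² = ((-4 + (⅙)*13*0) - 1248)² = ((-4 + 0) - 1248)² = (-4 - 1248)² = (-1252)² = 1567504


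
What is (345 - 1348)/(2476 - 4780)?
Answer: 1003/2304 ≈ 0.43533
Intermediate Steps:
(345 - 1348)/(2476 - 4780) = -1003/(-2304) = -1003*(-1/2304) = 1003/2304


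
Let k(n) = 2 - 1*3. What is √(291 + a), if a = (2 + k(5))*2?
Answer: √293 ≈ 17.117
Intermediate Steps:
k(n) = -1 (k(n) = 2 - 3 = -1)
a = 2 (a = (2 - 1)*2 = 1*2 = 2)
√(291 + a) = √(291 + 2) = √293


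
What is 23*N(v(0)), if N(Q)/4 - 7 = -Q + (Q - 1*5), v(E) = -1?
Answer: 184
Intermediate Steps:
N(Q) = 8 (N(Q) = 28 + 4*(-Q + (Q - 1*5)) = 28 + 4*(-Q + (Q - 5)) = 28 + 4*(-Q + (-5 + Q)) = 28 + 4*(-5) = 28 - 20 = 8)
23*N(v(0)) = 23*8 = 184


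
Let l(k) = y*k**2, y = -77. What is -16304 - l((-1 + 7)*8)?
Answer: 161104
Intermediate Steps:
l(k) = -77*k**2
-16304 - l((-1 + 7)*8) = -16304 - (-77)*((-1 + 7)*8)**2 = -16304 - (-77)*(6*8)**2 = -16304 - (-77)*48**2 = -16304 - (-77)*2304 = -16304 - 1*(-177408) = -16304 + 177408 = 161104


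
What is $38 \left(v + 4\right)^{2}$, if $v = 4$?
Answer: $2432$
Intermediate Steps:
$38 \left(v + 4\right)^{2} = 38 \left(4 + 4\right)^{2} = 38 \cdot 8^{2} = 38 \cdot 64 = 2432$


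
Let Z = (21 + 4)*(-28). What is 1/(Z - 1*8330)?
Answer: -1/9030 ≈ -0.00011074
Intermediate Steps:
Z = -700 (Z = 25*(-28) = -700)
1/(Z - 1*8330) = 1/(-700 - 1*8330) = 1/(-700 - 8330) = 1/(-9030) = -1/9030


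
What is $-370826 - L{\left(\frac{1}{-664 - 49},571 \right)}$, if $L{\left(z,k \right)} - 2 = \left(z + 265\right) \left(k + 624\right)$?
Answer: $- \frac{490188444}{713} \approx -6.875 \cdot 10^{5}$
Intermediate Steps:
$L{\left(z,k \right)} = 2 + \left(265 + z\right) \left(624 + k\right)$ ($L{\left(z,k \right)} = 2 + \left(z + 265\right) \left(k + 624\right) = 2 + \left(265 + z\right) \left(624 + k\right)$)
$-370826 - L{\left(\frac{1}{-664 - 49},571 \right)} = -370826 - \left(165362 + 265 \cdot 571 + \frac{624}{-664 - 49} + \frac{571}{-664 - 49}\right) = -370826 - \left(165362 + 151315 + \frac{624}{-713} + \frac{571}{-713}\right) = -370826 - \left(165362 + 151315 + 624 \left(- \frac{1}{713}\right) + 571 \left(- \frac{1}{713}\right)\right) = -370826 - \left(165362 + 151315 - \frac{624}{713} - \frac{571}{713}\right) = -370826 - \frac{225789506}{713} = - \frac{490188444}{713}$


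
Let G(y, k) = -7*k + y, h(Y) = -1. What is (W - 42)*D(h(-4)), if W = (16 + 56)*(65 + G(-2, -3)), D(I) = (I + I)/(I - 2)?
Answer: 4004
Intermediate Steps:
D(I) = 2*I/(-2 + I) (D(I) = (2*I)/(-2 + I) = 2*I/(-2 + I))
G(y, k) = y - 7*k
W = 6048 (W = (16 + 56)*(65 + (-2 - 7*(-3))) = 72*(65 + (-2 + 21)) = 72*(65 + 19) = 72*84 = 6048)
(W - 42)*D(h(-4)) = (6048 - 42)*(2*(-1)/(-2 - 1)) = 6006*(2*(-1)/(-3)) = 6006*(2*(-1)*(-⅓)) = 6006*(⅔) = 4004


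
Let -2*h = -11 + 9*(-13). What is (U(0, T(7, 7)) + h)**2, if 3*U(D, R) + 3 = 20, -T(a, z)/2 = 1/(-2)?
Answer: 43681/9 ≈ 4853.4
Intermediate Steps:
T(a, z) = 1 (T(a, z) = -2/(-2) = -2*(-1/2) = 1)
U(D, R) = 17/3 (U(D, R) = -1 + (1/3)*20 = -1 + 20/3 = 17/3)
h = 64 (h = -(-11 + 9*(-13))/2 = -(-11 - 117)/2 = -1/2*(-128) = 64)
(U(0, T(7, 7)) + h)**2 = (17/3 + 64)**2 = (209/3)**2 = 43681/9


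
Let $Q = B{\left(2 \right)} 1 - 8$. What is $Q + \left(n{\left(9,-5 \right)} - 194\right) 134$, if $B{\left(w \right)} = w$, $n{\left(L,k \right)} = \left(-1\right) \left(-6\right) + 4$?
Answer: $-24662$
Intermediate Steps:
$n{\left(L,k \right)} = 10$ ($n{\left(L,k \right)} = 6 + 4 = 10$)
$Q = -6$ ($Q = 2 \cdot 1 - 8 = 2 - 8 = -6$)
$Q + \left(n{\left(9,-5 \right)} - 194\right) 134 = -6 + \left(10 - 194\right) 134 = -6 - 24656 = -24662$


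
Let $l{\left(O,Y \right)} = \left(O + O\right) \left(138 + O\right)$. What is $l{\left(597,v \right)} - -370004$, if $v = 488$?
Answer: $1247594$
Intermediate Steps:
$l{\left(O,Y \right)} = 2 O \left(138 + O\right)$
$l{\left(597,v \right)} - -370004 = 2 \cdot 597 \left(138 + 597\right) - -370004 = 2 \cdot 597 \cdot 735 + 370004 = 877590 + 370004 = 1247594$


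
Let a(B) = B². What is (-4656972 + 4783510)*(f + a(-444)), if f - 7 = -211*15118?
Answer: -378697232190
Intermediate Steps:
f = -3189891 (f = 7 - 211*15118 = 7 - 3189898 = -3189891)
(-4656972 + 4783510)*(f + a(-444)) = (-4656972 + 4783510)*(-3189891 + (-444)²) = 126538*(-3189891 + 197136) = 126538*(-2992755) = -378697232190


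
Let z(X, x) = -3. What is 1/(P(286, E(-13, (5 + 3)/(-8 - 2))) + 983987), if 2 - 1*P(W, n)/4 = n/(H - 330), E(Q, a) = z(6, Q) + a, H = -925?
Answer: 6275/6174568549 ≈ 1.0163e-6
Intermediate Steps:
E(Q, a) = -3 + a
P(W, n) = 8 + 4*n/1255 (P(W, n) = 8 - 4*n/(-925 - 330) = 8 - 4*n/(-1255) = 8 - (-4)*n/1255 = 8 + 4*n/1255)
1/(P(286, E(-13, (5 + 3)/(-8 - 2))) + 983987) = 1/((8 + 4*(-3 + (5 + 3)/(-8 - 2))/1255) + 983987) = 1/((8 + 4*(-3 + 8/(-10))/1255) + 983987) = 1/((8 + 4*(-3 + 8*(-1/10))/1255) + 983987) = 1/((8 + 4*(-3 - 4/5)/1255) + 983987) = 1/((8 + (4/1255)*(-19/5)) + 983987) = 1/((8 - 76/6275) + 983987) = 1/(50124/6275 + 983987) = 1/(6174568549/6275) = 6275/6174568549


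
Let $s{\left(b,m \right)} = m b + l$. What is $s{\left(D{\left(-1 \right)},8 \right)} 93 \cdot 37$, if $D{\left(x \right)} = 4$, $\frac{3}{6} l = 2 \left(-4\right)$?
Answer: $55056$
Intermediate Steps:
$l = -16$ ($l = 2 \cdot 2 \left(-4\right) = 2 \left(-8\right) = -16$)
$s{\left(b,m \right)} = -16 + b m$ ($s{\left(b,m \right)} = m b - 16 = b m - 16 = -16 + b m$)
$s{\left(D{\left(-1 \right)},8 \right)} 93 \cdot 37 = \left(-16 + 4 \cdot 8\right) 93 \cdot 37 = \left(-16 + 32\right) 93 \cdot 37 = 16 \cdot 93 \cdot 37 = 1488 \cdot 37 = 55056$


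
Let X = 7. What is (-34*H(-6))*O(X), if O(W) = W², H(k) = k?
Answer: 9996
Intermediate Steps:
(-34*H(-6))*O(X) = -34*(-6)*7² = 204*49 = 9996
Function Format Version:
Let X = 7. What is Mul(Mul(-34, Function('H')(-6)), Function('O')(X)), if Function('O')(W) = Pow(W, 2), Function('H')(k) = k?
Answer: 9996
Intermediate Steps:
Mul(Mul(-34, Function('H')(-6)), Function('O')(X)) = Mul(Mul(-34, -6), Pow(7, 2)) = Mul(204, 49) = 9996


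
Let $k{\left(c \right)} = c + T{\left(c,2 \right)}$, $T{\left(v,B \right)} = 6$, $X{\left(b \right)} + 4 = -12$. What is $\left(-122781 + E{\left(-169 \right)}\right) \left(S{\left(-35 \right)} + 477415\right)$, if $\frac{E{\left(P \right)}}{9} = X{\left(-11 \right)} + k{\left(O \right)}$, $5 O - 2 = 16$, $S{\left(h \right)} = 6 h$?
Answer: $-58619194113$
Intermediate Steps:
$X{\left(b \right)} = -16$ ($X{\left(b \right)} = -4 - 12 = -16$)
$O = \frac{18}{5}$ ($O = \frac{2}{5} + \frac{1}{5} \cdot 16 = \frac{2}{5} + \frac{16}{5} = \frac{18}{5} \approx 3.6$)
$k{\left(c \right)} = 6 + c$ ($k{\left(c \right)} = c + 6 = 6 + c$)
$E{\left(P \right)} = - \frac{288}{5}$ ($E{\left(P \right)} = 9 \left(-16 + \left(6 + \frac{18}{5}\right)\right) = 9 \left(-16 + \frac{48}{5}\right) = 9 \left(- \frac{32}{5}\right) = - \frac{288}{5}$)
$\left(-122781 + E{\left(-169 \right)}\right) \left(S{\left(-35 \right)} + 477415\right) = \left(-122781 - \frac{288}{5}\right) \left(6 \left(-35\right) + 477415\right) = - \frac{614193 \left(-210 + 477415\right)}{5} = \left(- \frac{614193}{5}\right) 477205 = -58619194113$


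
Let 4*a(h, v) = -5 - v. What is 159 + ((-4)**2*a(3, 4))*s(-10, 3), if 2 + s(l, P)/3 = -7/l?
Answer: 1497/5 ≈ 299.40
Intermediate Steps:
s(l, P) = -6 - 21/l (s(l, P) = -6 + 3*(-7/l) = -6 - 21/l)
a(h, v) = -5/4 - v/4 (a(h, v) = (-5 - v)/4 = -5/4 - v/4)
159 + ((-4)**2*a(3, 4))*s(-10, 3) = 159 + ((-4)**2*(-5/4 - 1/4*4))*(-6 - 21/(-10)) = 159 + (16*(-5/4 - 1))*(-6 - 21*(-1/10)) = 159 + (16*(-9/4))*(-6 + 21/10) = 159 - 36*(-39/10) = 159 + 702/5 = 1497/5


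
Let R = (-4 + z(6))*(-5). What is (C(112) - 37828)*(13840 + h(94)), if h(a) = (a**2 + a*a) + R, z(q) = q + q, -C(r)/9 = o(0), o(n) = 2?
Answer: -1191089312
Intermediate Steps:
C(r) = -18 (C(r) = -9*2 = -18)
z(q) = 2*q
R = -40 (R = (-4 + 2*6)*(-5) = (-4 + 12)*(-5) = 8*(-5) = -40)
h(a) = -40 + 2*a**2 (h(a) = (a**2 + a*a) - 40 = (a**2 + a**2) - 40 = 2*a**2 - 40 = -40 + 2*a**2)
(C(112) - 37828)*(13840 + h(94)) = (-18 - 37828)*(13840 + (-40 + 2*94**2)) = -37846*(13840 + (-40 + 2*8836)) = -37846*(13840 + (-40 + 17672)) = -37846*(13840 + 17632) = -37846*31472 = -1191089312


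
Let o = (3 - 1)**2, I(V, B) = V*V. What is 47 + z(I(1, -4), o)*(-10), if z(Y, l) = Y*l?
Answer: 7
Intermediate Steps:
I(V, B) = V**2
o = 4 (o = 2**2 = 4)
47 + z(I(1, -4), o)*(-10) = 47 + (1**2*4)*(-10) = 47 + (1*4)*(-10) = 47 + 4*(-10) = 47 - 40 = 7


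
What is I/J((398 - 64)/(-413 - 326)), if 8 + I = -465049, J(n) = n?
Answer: 343677123/334 ≈ 1.0290e+6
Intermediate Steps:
I = -465057 (I = -8 - 465049 = -465057)
I/J((398 - 64)/(-413 - 326)) = -465057*(-413 - 326)/(398 - 64) = -465057/(334/(-739)) = -465057/(334*(-1/739)) = -465057/(-334/739) = -465057*(-739/334) = 343677123/334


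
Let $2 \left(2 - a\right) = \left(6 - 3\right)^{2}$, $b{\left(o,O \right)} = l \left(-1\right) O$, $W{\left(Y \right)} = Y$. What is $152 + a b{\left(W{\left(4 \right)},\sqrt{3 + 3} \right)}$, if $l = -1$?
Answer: $152 - \frac{5 \sqrt{6}}{2} \approx 145.88$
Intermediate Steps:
$b{\left(o,O \right)} = O$ ($b{\left(o,O \right)} = \left(-1\right) \left(-1\right) O = 1 O = O$)
$a = - \frac{5}{2}$ ($a = 2 - \frac{\left(6 - 3\right)^{2}}{2} = 2 - \frac{3^{2}}{2} = 2 - \frac{9}{2} = - \frac{5}{2} \approx -2.5$)
$152 + a b{\left(W{\left(4 \right)},\sqrt{3 + 3} \right)} = 152 - \frac{5 \sqrt{3 + 3}}{2} = 152 - \frac{5 \sqrt{6}}{2}$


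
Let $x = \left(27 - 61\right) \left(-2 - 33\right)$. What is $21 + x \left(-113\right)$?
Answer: $-134449$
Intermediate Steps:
$x = 1190$ ($x = \left(-34\right) \left(-35\right) = 1190$)
$21 + x \left(-113\right) = 21 + 1190 \left(-113\right) = 21 - 134470 = -134449$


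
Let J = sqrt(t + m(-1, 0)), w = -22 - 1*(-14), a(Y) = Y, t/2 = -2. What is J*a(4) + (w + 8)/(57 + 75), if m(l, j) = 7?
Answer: 4*sqrt(3) ≈ 6.9282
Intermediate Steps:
t = -4 (t = 2*(-2) = -4)
w = -8 (w = -22 + 14 = -8)
J = sqrt(3) (J = sqrt(-4 + 7) = sqrt(3) ≈ 1.7320)
J*a(4) + (w + 8)/(57 + 75) = sqrt(3)*4 + (-8 + 8)/(57 + 75) = 4*sqrt(3) + 0/132 = 4*sqrt(3) + 0*(1/132) = 4*sqrt(3) + 0 = 4*sqrt(3)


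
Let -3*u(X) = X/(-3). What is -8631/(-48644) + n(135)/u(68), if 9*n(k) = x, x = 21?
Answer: 100527/206737 ≈ 0.48626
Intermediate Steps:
n(k) = 7/3 (n(k) = (⅑)*21 = 7/3)
u(X) = X/9 (u(X) = -X/(3*(-3)) = -X*(-1)/(3*3) = -(-1)*X/9 = X/9)
-8631/(-48644) + n(135)/u(68) = -8631/(-48644) + 7/(3*(((⅑)*68))) = -8631*(-1/48644) + 7/(3*(68/9)) = 8631/48644 + (7/3)*(9/68) = 8631/48644 + 21/68 = 100527/206737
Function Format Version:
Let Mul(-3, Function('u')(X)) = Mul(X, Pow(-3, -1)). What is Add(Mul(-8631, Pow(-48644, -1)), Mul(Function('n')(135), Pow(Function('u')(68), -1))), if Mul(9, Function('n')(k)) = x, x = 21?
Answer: Rational(100527, 206737) ≈ 0.48626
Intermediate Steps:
Function('n')(k) = Rational(7, 3) (Function('n')(k) = Mul(Rational(1, 9), 21) = Rational(7, 3))
Function('u')(X) = Mul(Rational(1, 9), X) (Function('u')(X) = Mul(Rational(-1, 3), Mul(X, Pow(-3, -1))) = Mul(Rational(-1, 3), Mul(X, Rational(-1, 3))) = Mul(Rational(-1, 3), Mul(Rational(-1, 3), X)) = Mul(Rational(1, 9), X))
Add(Mul(-8631, Pow(-48644, -1)), Mul(Function('n')(135), Pow(Function('u')(68), -1))) = Add(Mul(-8631, Pow(-48644, -1)), Mul(Rational(7, 3), Pow(Mul(Rational(1, 9), 68), -1))) = Add(Mul(-8631, Rational(-1, 48644)), Mul(Rational(7, 3), Pow(Rational(68, 9), -1))) = Add(Rational(8631, 48644), Mul(Rational(7, 3), Rational(9, 68))) = Add(Rational(8631, 48644), Rational(21, 68)) = Rational(100527, 206737)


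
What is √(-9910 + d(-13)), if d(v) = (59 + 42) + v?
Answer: I*√9822 ≈ 99.106*I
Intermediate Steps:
d(v) = 101 + v
√(-9910 + d(-13)) = √(-9910 + (101 - 13)) = √(-9910 + 88) = √(-9822) = I*√9822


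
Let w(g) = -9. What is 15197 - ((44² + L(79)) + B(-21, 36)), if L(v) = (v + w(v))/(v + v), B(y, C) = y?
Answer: 1049243/79 ≈ 13282.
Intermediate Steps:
L(v) = (-9 + v)/(2*v) (L(v) = (v - 9)/(v + v) = (-9 + v)/((2*v)) = (-9 + v)*(1/(2*v)) = (-9 + v)/(2*v))
15197 - ((44² + L(79)) + B(-21, 36)) = 15197 - ((44² + (½)*(-9 + 79)/79) - 21) = 15197 - ((1936 + (½)*(1/79)*70) - 21) = 15197 - ((1936 + 35/79) - 21) = 15197 - (152979/79 - 21) = 15197 - 1*151320/79 = 15197 - 151320/79 = 1049243/79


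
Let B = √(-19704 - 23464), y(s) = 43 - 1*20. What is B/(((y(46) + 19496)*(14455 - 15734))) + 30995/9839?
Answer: 30995/9839 - 4*I*√2698/24964801 ≈ 3.1502 - 8.3225e-6*I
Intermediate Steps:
y(s) = 23 (y(s) = 43 - 20 = 23)
B = 4*I*√2698 (B = √(-43168) = 4*I*√2698 ≈ 207.77*I)
B/(((y(46) + 19496)*(14455 - 15734))) + 30995/9839 = (4*I*√2698)/(((23 + 19496)*(14455 - 15734))) + 30995/9839 = (4*I*√2698)/((19519*(-1279))) + 30995*(1/9839) = (4*I*√2698)/(-24964801) + 30995/9839 = (4*I*√2698)*(-1/24964801) + 30995/9839 = -4*I*√2698/24964801 + 30995/9839 = 30995/9839 - 4*I*√2698/24964801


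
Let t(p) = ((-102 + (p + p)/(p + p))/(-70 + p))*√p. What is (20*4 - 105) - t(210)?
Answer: -25 + 101*√210/140 ≈ -14.546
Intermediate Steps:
t(p) = -101*√p/(-70 + p) (t(p) = ((-102 + (2*p)/((2*p)))/(-70 + p))*√p = ((-102 + (2*p)*(1/(2*p)))/(-70 + p))*√p = ((-102 + 1)/(-70 + p))*√p = (-101/(-70 + p))*√p = -101*√p/(-70 + p))
(20*4 - 105) - t(210) = (20*4 - 105) - (-101)*√210/(-70 + 210) = (80 - 105) - (-101)*√210/140 = -25 - (-101)*√210/140 = -25 + 101*√210/140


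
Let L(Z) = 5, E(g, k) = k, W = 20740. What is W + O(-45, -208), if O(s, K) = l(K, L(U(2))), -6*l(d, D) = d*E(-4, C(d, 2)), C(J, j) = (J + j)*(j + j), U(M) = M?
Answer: -23476/3 ≈ -7825.3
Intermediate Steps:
C(J, j) = 2*j*(J + j) (C(J, j) = (J + j)*(2*j) = 2*j*(J + j))
l(d, D) = -d*(8 + 4*d)/6 (l(d, D) = -d*2*2*(d + 2)/6 = -d*2*2*(2 + d)/6 = -d*(8 + 4*d)/6)
O(s, K) = -2*K*(2 + K)/3
W + O(-45, -208) = 20740 - 2/3*(-208)*(2 - 208) = 20740 - 2/3*(-208)*(-206) = 20740 - 85696/3 = -23476/3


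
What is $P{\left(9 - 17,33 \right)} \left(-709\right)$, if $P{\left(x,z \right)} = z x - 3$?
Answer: $189303$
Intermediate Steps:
$P{\left(x,z \right)} = -3 + x z$ ($P{\left(x,z \right)} = x z - 3 = -3 + x z$)
$P{\left(9 - 17,33 \right)} \left(-709\right) = \left(-3 + \left(9 - 17\right) 33\right) \left(-709\right) = \left(-3 - 264\right) \left(-709\right) = \left(-267\right) \left(-709\right) = 189303$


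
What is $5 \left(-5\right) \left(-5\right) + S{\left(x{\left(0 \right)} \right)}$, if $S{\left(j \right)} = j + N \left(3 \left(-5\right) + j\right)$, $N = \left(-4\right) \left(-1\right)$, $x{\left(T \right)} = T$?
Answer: $65$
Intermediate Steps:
$N = 4$
$S{\left(j \right)} = -60 + 5 j$ ($S{\left(j \right)} = j + 4 \left(3 \left(-5\right) + j\right) = j + 4 \left(-15 + j\right) = j + \left(-60 + 4 j\right) = -60 + 5 j$)
$5 \left(-5\right) \left(-5\right) + S{\left(x{\left(0 \right)} \right)} = 5 \left(-5\right) \left(-5\right) + \left(-60 + 5 \cdot 0\right) = \left(-25\right) \left(-5\right) + \left(-60 + 0\right) = 125 - 60 = 65$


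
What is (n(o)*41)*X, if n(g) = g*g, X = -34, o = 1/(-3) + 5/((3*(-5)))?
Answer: -5576/9 ≈ -619.56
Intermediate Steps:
o = -⅔ (o = 1*(-⅓) + 5/(-15) = -⅓ + 5*(-1/15) = -⅓ - ⅓ = -⅔ ≈ -0.66667)
n(g) = g²
(n(o)*41)*X = ((-⅔)²*41)*(-34) = ((4/9)*41)*(-34) = (164/9)*(-34) = -5576/9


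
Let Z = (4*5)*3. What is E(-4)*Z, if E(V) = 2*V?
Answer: -480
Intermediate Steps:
Z = 60 (Z = 20*3 = 60)
E(-4)*Z = (2*(-4))*60 = -8*60 = -480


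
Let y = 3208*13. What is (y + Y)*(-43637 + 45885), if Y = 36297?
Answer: 175346248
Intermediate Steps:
y = 41704
(y + Y)*(-43637 + 45885) = (41704 + 36297)*(-43637 + 45885) = 78001*2248 = 175346248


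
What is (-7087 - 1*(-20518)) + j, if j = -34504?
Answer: -21073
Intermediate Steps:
(-7087 - 1*(-20518)) + j = (-7087 - 1*(-20518)) - 34504 = (-7087 + 20518) - 34504 = 13431 - 34504 = -21073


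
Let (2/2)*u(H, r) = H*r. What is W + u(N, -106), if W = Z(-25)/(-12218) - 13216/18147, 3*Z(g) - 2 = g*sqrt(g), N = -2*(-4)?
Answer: -94090042097/110860023 + 125*I/36654 ≈ -848.73 + 0.0034103*I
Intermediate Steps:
N = 8
Z(g) = 2/3 + g**(3/2)/3 (Z(g) = 2/3 + (g*sqrt(g))/3 = 2/3 + g**(3/2)/3)
u(H, r) = H*r
W = -80742593/110860023 + 125*I/36654 (W = (2/3 + (-25)**(3/2)/3)/(-12218) - 13216/18147 = (2/3 + (-125*I)/3)*(-1/12218) - 13216*1/18147 = (2/3 - 125*I/3)*(-1/12218) - 13216/18147 = (-1/18327 + 125*I/36654) - 13216/18147 = -80742593/110860023 + 125*I/36654 ≈ -0.72833 + 0.0034103*I)
W + u(N, -106) = (-80742593/110860023 + 125*I/36654) + 8*(-106) = (-80742593/110860023 + 125*I/36654) - 848 = -94090042097/110860023 + 125*I/36654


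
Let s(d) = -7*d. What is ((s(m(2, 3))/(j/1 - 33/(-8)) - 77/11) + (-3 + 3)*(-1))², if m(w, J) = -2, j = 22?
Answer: 1825201/43681 ≈ 41.785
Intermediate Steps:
((s(m(2, 3))/(j/1 - 33/(-8)) - 77/11) + (-3 + 3)*(-1))² = (((-7*(-2))/(22/1 - 33/(-8)) - 77/11) + (-3 + 3)*(-1))² = ((14/(22*1 - 33*(-⅛)) - 77*1/11) + 0*(-1))² = ((14/(22 + 33/8) - 7) + 0)² = ((14/(209/8) - 7) + 0)² = ((14*(8/209) - 7) + 0)² = ((112/209 - 7) + 0)² = (-1351/209 + 0)² = (-1351/209)² = 1825201/43681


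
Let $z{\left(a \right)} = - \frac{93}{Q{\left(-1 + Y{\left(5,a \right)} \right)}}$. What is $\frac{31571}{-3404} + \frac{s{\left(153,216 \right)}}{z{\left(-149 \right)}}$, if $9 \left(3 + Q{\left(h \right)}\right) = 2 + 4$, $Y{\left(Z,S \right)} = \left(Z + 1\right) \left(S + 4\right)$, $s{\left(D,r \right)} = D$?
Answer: $- \frac{573625}{105524} \approx -5.436$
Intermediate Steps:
$Y{\left(Z,S \right)} = \left(1 + Z\right) \left(4 + S\right)$
$Q{\left(h \right)} = - \frac{7}{3}$ ($Q{\left(h \right)} = -3 + \frac{2 + 4}{9} = -3 + \frac{1}{9} \cdot 6 = -3 + \frac{2}{3} = - \frac{7}{3}$)
$z{\left(a \right)} = \frac{279}{7}$ ($z{\left(a \right)} = - \frac{93}{- \frac{7}{3}} = \left(-93\right) \left(- \frac{3}{7}\right) = \frac{279}{7}$)
$\frac{31571}{-3404} + \frac{s{\left(153,216 \right)}}{z{\left(-149 \right)}} = \frac{31571}{-3404} + \frac{153}{\frac{279}{7}} = 31571 \left(- \frac{1}{3404}\right) + 153 \cdot \frac{7}{279} = - \frac{31571}{3404} + \frac{119}{31} = - \frac{573625}{105524}$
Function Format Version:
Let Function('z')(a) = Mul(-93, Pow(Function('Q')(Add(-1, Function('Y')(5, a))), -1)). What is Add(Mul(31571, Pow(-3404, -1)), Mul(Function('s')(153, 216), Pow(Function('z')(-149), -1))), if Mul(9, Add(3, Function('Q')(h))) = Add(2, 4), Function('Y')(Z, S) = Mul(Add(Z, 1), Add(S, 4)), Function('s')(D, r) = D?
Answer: Rational(-573625, 105524) ≈ -5.4360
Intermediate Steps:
Function('Y')(Z, S) = Mul(Add(1, Z), Add(4, S))
Function('Q')(h) = Rational(-7, 3) (Function('Q')(h) = Add(-3, Mul(Rational(1, 9), Add(2, 4))) = Add(-3, Mul(Rational(1, 9), 6)) = Add(-3, Rational(2, 3)) = Rational(-7, 3))
Function('z')(a) = Rational(279, 7) (Function('z')(a) = Mul(-93, Pow(Rational(-7, 3), -1)) = Mul(-93, Rational(-3, 7)) = Rational(279, 7))
Add(Mul(31571, Pow(-3404, -1)), Mul(Function('s')(153, 216), Pow(Function('z')(-149), -1))) = Add(Mul(31571, Pow(-3404, -1)), Mul(153, Pow(Rational(279, 7), -1))) = Add(Mul(31571, Rational(-1, 3404)), Mul(153, Rational(7, 279))) = Add(Rational(-31571, 3404), Rational(119, 31)) = Rational(-573625, 105524)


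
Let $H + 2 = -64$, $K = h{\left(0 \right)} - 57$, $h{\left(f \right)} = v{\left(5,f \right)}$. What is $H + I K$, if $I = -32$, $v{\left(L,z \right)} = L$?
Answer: $1598$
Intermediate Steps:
$h{\left(f \right)} = 5$
$K = -52$ ($K = 5 - 57 = -52$)
$H = -66$ ($H = -2 - 64 = -66$)
$H + I K = -66 - -1664 = -66 + 1664 = 1598$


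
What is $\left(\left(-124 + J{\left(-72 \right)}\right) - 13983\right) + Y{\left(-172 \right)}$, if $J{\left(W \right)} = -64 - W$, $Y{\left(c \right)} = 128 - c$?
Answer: $-13799$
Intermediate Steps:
$\left(\left(-124 + J{\left(-72 \right)}\right) - 13983\right) + Y{\left(-172 \right)} = \left(\left(-124 - -8\right) - 13983\right) + \left(128 - -172\right) = \left(\left(-124 + \left(-64 + 72\right)\right) - 13983\right) + \left(128 + 172\right) = \left(\left(-124 + 8\right) - 13983\right) + 300 = \left(-116 - 13983\right) + 300 = -14099 + 300 = -13799$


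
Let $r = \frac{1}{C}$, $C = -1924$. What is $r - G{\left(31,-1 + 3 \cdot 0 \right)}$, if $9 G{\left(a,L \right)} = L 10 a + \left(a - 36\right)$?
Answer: $\frac{67339}{1924} \approx 34.999$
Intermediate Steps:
$G{\left(a,L \right)} = -4 + \frac{a}{9} + \frac{10 L a}{9}$ ($G{\left(a,L \right)} = \frac{L 10 a + \left(a - 36\right)}{9} = \frac{10 L a + \left(-36 + a\right)}{9} = \frac{-36 + a + 10 L a}{9} = -4 + \frac{a}{9} + \frac{10 L a}{9}$)
$r = - \frac{1}{1924}$ ($r = \frac{1}{-1924} = - \frac{1}{1924} \approx -0.00051975$)
$r - G{\left(31,-1 + 3 \cdot 0 \right)} = - \frac{1}{1924} - \left(-4 + \frac{1}{9} \cdot 31 + \frac{10}{9} \left(-1 + 3 \cdot 0\right) 31\right) = - \frac{1}{1924} - \left(-4 + \frac{31}{9} + \frac{10}{9} \left(-1 + 0\right) 31\right) = - \frac{1}{1924} - \left(-4 + \frac{31}{9} + \frac{10}{9} \left(-1\right) 31\right) = - \frac{1}{1924} - \left(-4 + \frac{31}{9} - \frac{310}{9}\right) = - \frac{1}{1924} - -35 = - \frac{1}{1924} + 35 = \frac{67339}{1924}$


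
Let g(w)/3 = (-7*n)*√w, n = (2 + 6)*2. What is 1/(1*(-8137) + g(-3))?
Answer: I/(-8137*I + 336*√3) ≈ -0.00012227 + 8.7449e-6*I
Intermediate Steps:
n = 16 (n = 8*2 = 16)
g(w) = -336*√w (g(w) = 3*((-7*16)*√w) = 3*(-112*√w) = -336*√w)
1/(1*(-8137) + g(-3)) = 1/(1*(-8137) - 336*I*√3) = 1/(-8137 - 336*I*√3)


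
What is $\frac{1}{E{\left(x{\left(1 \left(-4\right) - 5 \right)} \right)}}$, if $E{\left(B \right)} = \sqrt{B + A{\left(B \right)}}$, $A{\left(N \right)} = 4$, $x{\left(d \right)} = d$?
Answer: $- \frac{i \sqrt{5}}{5} \approx - 0.44721 i$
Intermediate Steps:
$E{\left(B \right)} = \sqrt{4 + B}$ ($E{\left(B \right)} = \sqrt{B + 4} = \sqrt{4 + B}$)
$\frac{1}{E{\left(x{\left(1 \left(-4\right) - 5 \right)} \right)}} = \frac{1}{\sqrt{4 + \left(1 \left(-4\right) - 5\right)}} = \frac{1}{\sqrt{4 - 9}} = \frac{1}{\sqrt{-5}} = \frac{1}{i \sqrt{5}} = - \frac{i \sqrt{5}}{5}$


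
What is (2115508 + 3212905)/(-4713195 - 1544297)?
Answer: -5328413/6257492 ≈ -0.85153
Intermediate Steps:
(2115508 + 3212905)/(-4713195 - 1544297) = 5328413/(-6257492) = 5328413*(-1/6257492) = -5328413/6257492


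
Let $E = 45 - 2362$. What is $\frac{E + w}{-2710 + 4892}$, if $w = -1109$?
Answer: $- \frac{1713}{1091} \approx -1.5701$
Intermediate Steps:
$E = -2317$
$\frac{E + w}{-2710 + 4892} = \frac{-2317 - 1109}{-2710 + 4892} = - \frac{3426}{2182} = \left(-3426\right) \frac{1}{2182} = - \frac{1713}{1091}$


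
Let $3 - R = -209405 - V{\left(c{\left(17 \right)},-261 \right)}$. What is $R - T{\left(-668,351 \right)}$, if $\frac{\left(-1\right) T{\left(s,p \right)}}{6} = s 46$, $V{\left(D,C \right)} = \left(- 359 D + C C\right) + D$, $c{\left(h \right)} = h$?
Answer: $87075$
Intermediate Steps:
$V{\left(D,C \right)} = C^{2} - 358 D$ ($V{\left(D,C \right)} = \left(- 359 D + C^{2}\right) + D = \left(C^{2} - 359 D\right) + D = C^{2} - 358 D$)
$T{\left(s,p \right)} = - 276 s$ ($T{\left(s,p \right)} = - 6 s 46 = - 6 \cdot 46 s = - 276 s$)
$R = 271443$ ($R = 3 - \left(-209405 - \left(\left(-261\right)^{2} - 6086\right)\right) = 3 - \left(-209405 - \left(68121 - 6086\right)\right) = 3 - \left(-209405 - 62035\right) = 3 - -271440 = 3 + 271440 = 271443$)
$R - T{\left(-668,351 \right)} = 271443 - \left(-276\right) \left(-668\right) = 271443 - 184368 = 87075$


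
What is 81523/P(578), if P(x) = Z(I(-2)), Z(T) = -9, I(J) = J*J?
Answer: -81523/9 ≈ -9058.1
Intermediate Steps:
I(J) = J²
P(x) = -9
81523/P(578) = 81523/(-9) = 81523*(-⅑) = -81523/9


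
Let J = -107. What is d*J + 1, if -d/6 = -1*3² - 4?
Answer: -8345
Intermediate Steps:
d = 78 (d = -6*(-1*3² - 4) = -6*(-1*9 - 4) = -6*(-9 - 4) = -6*(-13) = 78)
d*J + 1 = 78*(-107) + 1 = -8346 + 1 = -8345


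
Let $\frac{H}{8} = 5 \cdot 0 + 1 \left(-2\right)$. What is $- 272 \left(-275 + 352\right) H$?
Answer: $335104$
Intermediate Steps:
$H = -16$ ($H = 8 \left(5 \cdot 0 + 1 \left(-2\right)\right) = 8 \left(0 - 2\right) = 8 \left(-2\right) = -16$)
$- 272 \left(-275 + 352\right) H = - 272 \left(-275 + 352\right) \left(-16\right) = \left(-272\right) 77 \left(-16\right) = \left(-20944\right) \left(-16\right) = 335104$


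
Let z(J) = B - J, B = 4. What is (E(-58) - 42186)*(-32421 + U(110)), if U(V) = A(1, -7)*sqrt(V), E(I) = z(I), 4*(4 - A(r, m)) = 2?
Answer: 1365702204 - 147434*sqrt(110) ≈ 1.3642e+9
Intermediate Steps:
A(r, m) = 7/2 (A(r, m) = 4 - 1/4*2 = 4 - 1/2 = 7/2)
z(J) = 4 - J
E(I) = 4 - I
U(V) = 7*sqrt(V)/2
(E(-58) - 42186)*(-32421 + U(110)) = ((4 - 1*(-58)) - 42186)*(-32421 + 7*sqrt(110)/2) = ((4 + 58) - 42186)*(-32421 + 7*sqrt(110)/2) = (62 - 42186)*(-32421 + 7*sqrt(110)/2) = -42124*(-32421 + 7*sqrt(110)/2) = 1365702204 - 147434*sqrt(110)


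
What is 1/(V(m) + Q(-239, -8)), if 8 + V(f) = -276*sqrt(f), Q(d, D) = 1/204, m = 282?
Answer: 332724/893976937151 - 11486016*sqrt(282)/893976937151 ≈ -0.00021539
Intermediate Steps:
Q(d, D) = 1/204
V(f) = -8 - 276*sqrt(f)
1/(V(m) + Q(-239, -8)) = 1/((-8 - 276*sqrt(282)) + 1/204) = 1/(-1631/204 - 276*sqrt(282))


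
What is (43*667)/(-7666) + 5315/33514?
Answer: -230117561/64229581 ≈ -3.5827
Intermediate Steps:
(43*667)/(-7666) + 5315/33514 = 28681*(-1/7666) + 5315*(1/33514) = -28681/7666 + 5315/33514 = -230117561/64229581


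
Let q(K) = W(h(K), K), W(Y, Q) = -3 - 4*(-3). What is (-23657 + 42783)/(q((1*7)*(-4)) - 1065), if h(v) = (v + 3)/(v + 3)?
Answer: -9563/528 ≈ -18.112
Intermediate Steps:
h(v) = 1 (h(v) = (3 + v)/(3 + v) = 1)
W(Y, Q) = 9 (W(Y, Q) = -3 + 12 = 9)
q(K) = 9
(-23657 + 42783)/(q((1*7)*(-4)) - 1065) = (-23657 + 42783)/(9 - 1065) = 19126/(-1056) = 19126*(-1/1056) = -9563/528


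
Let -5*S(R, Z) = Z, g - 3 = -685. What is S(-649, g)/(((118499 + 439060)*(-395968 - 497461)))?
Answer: -682/2490696899055 ≈ -2.7382e-10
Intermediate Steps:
g = -682 (g = 3 - 685 = -682)
S(R, Z) = -Z/5
S(-649, g)/(((118499 + 439060)*(-395968 - 497461))) = (-⅕*(-682))/(((118499 + 439060)*(-395968 - 497461))) = 682/(5*((557559*(-893429)))) = (682/5)/(-498139379811) = (682/5)*(-1/498139379811) = -682/2490696899055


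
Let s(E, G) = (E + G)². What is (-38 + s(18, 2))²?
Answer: 131044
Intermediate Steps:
(-38 + s(18, 2))² = (-38 + (18 + 2)²)² = (-38 + 20²)² = (-38 + 400)² = 362² = 131044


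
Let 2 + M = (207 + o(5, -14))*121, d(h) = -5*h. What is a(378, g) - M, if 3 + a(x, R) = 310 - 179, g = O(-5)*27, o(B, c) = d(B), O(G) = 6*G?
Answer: -21892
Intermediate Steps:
o(B, c) = -5*B
g = -810 (g = (6*(-5))*27 = -30*27 = -810)
a(x, R) = 128 (a(x, R) = -3 + (310 - 179) = -3 + 131 = 128)
M = 22020 (M = -2 + (207 - 5*5)*121 = -2 + (207 - 25)*121 = -2 + 182*121 = -2 + 22022 = 22020)
a(378, g) - M = 128 - 1*22020 = 128 - 22020 = -21892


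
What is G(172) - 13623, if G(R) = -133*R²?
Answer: -3948295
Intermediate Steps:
G(172) - 13623 = -133*172² - 13623 = -133*29584 - 13623 = -3934672 - 13623 = -3948295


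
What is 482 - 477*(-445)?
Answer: 212747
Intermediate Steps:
482 - 477*(-445) = 482 + 212265 = 212747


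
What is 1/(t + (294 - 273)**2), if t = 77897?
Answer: 1/78338 ≈ 1.2765e-5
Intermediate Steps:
1/(t + (294 - 273)**2) = 1/(77897 + (294 - 273)**2) = 1/(77897 + 21**2) = 1/(77897 + 441) = 1/78338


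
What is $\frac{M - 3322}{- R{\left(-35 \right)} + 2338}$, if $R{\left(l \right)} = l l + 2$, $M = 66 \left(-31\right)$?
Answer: $- \frac{488}{101} \approx -4.8317$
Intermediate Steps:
$M = -2046$
$R{\left(l \right)} = 2 + l^{2}$ ($R{\left(l \right)} = l^{2} + 2 = 2 + l^{2}$)
$\frac{M - 3322}{- R{\left(-35 \right)} + 2338} = \frac{-2046 - 3322}{- (2 + \left(-35\right)^{2}) + 2338} = - \frac{5368}{- (2 + 1225) + 2338} = - \frac{5368}{\left(-1\right) 1227 + 2338} = - \frac{5368}{-1227 + 2338} = - \frac{5368}{1111} = \left(-5368\right) \frac{1}{1111} = - \frac{488}{101}$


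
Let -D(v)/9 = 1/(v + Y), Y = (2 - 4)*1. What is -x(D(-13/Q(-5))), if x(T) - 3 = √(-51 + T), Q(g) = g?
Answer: -3 - I*√66 ≈ -3.0 - 8.124*I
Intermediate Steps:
Y = -2 (Y = -2*1 = -2)
D(v) = -9/(-2 + v) (D(v) = -9/(v - 2) = -9/(-2 + v))
x(T) = 3 + √(-51 + T)
-x(D(-13/Q(-5))) = -(3 + √(-51 - 9/(-2 - 13/(-5)))) = -(3 + √(-51 - 9/(-2 - 13*(-⅕)))) = -(3 + √(-51 - 9/(-2 + 13/5))) = -(3 + √(-51 - 9/⅗)) = -(3 + √(-51 - 9*5/3)) = -(3 + √(-51 - 15)) = -(3 + √(-66)) = -(3 + I*√66) = -3 - I*√66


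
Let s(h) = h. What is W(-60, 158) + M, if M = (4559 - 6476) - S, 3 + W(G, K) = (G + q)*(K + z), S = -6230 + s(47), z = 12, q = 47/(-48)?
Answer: -146483/24 ≈ -6103.5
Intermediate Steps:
q = -47/48 (q = 47*(-1/48) = -47/48 ≈ -0.97917)
S = -6183 (S = -6230 + 47 = -6183)
W(G, K) = -3 + (12 + K)*(-47/48 + G) (W(G, K) = -3 + (G - 47/48)*(K + 12) = -3 + (-47/48 + G)*(12 + K) = -3 + (12 + K)*(-47/48 + G))
M = 4266 (M = (4559 - 6476) - 1*(-6183) = -1917 + 6183 = 4266)
W(-60, 158) + M = (-59/4 + 12*(-60) - 47/48*158 - 60*158) + 4266 = (-59/4 - 720 - 3713/24 - 9480) + 4266 = -248867/24 + 4266 = -146483/24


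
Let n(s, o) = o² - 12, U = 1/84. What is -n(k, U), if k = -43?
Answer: 84671/7056 ≈ 12.000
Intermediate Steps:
U = 1/84 ≈ 0.011905
n(s, o) = -12 + o²
-n(k, U) = -(-12 + (1/84)²) = -(-12 + 1/7056) = -1*(-84671/7056) = 84671/7056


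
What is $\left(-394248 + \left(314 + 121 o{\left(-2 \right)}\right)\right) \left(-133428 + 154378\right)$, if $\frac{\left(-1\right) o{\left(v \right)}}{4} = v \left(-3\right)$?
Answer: $-8313756100$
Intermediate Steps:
$o{\left(v \right)} = 12 v$ ($o{\left(v \right)} = - 4 v \left(-3\right) = - 4 \left(- 3 v\right) = 12 v$)
$\left(-394248 + \left(314 + 121 o{\left(-2 \right)}\right)\right) \left(-133428 + 154378\right) = \left(-394248 + \left(314 + 121 \cdot 12 \left(-2\right)\right)\right) \left(-133428 + 154378\right) = \left(-394248 + \left(314 + 121 \left(-24\right)\right)\right) 20950 = \left(-394248 + \left(314 - 2904\right)\right) 20950 = \left(-394248 - 2590\right) 20950 = \left(-396838\right) 20950 = -8313756100$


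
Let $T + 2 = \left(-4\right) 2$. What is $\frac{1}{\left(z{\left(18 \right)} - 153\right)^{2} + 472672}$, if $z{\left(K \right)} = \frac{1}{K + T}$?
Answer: $\frac{64}{31746737} \approx 2.016 \cdot 10^{-6}$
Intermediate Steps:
$T = -10$ ($T = -2 - 8 = -10$)
$z{\left(K \right)} = \frac{1}{-10 + K}$ ($z{\left(K \right)} = \frac{1}{K - 10} = \frac{1}{-10 + K}$)
$\frac{1}{\left(z{\left(18 \right)} - 153\right)^{2} + 472672} = \frac{1}{\left(\frac{1}{-10 + 18} - 153\right)^{2} + 472672} = \frac{1}{\left(\frac{1}{8} - 153\right)^{2} + 472672} = \frac{1}{\left(- \frac{1223}{8}\right)^{2} + 472672} = \frac{1}{\frac{1495729}{64} + 472672} = \frac{1}{\frac{31746737}{64}} = \frac{64}{31746737}$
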